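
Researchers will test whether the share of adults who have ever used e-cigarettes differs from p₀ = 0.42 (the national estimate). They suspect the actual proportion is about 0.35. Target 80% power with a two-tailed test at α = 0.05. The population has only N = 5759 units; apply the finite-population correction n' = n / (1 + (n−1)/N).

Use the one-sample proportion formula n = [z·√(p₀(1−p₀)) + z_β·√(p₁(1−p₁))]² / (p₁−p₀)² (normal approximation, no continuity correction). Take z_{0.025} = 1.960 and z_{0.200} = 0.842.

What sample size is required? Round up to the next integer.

n = 359

n = [z_{α/2}·√(p₀q₀) + z_β·√(p₁q₁)]² / (p₁ − p₀)²
  = [1.960·√(0.42·0.58) + 0.842·√(0.35·0.65)]² / (-0.07)²
  = [1.960·0.4936 + 0.842·0.4770]² / 0.0049
  = [1.3690]² / 0.0049
  = 382.47
Finite-population correction (N = 5759): 382.47 / (1 + (382.47 − 1)/5759) = 358.71.
Round up → n = 359.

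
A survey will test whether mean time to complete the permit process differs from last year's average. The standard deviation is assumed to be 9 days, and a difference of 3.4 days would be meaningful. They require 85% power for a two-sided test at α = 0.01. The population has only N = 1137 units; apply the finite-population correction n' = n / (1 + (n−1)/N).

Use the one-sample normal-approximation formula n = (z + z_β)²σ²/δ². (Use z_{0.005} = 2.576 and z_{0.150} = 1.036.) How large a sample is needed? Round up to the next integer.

n = 85

n = (z_{α/2} + z_β)² · σ² / δ²
  = (2.576 + 1.036)² · 9² / 3.4²
  = 13.0465 · 81 / 11.56
  = 91.42
Finite-population correction (N = 1137): 91.42 / (1 + (91.42 − 1)/1137) = 84.68.
Round up → n = 85.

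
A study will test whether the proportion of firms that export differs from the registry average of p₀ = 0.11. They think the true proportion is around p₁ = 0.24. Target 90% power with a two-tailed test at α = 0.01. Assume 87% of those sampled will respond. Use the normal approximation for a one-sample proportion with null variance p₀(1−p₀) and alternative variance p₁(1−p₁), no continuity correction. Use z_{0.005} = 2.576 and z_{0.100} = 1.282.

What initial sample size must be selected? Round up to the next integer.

n = [z_{α/2}·√(p₀q₀) + z_β·√(p₁q₁)]² / (p₁ − p₀)²
  = [2.576·√(0.11·0.89) + 1.282·√(0.24·0.76)]² / (0.13)²
  = [2.576·0.3129 + 1.282·0.4271]² / 0.0169
  = [1.3535]² / 0.0169
  = 108.40
Adjust for 87% response: 108.40 / 0.87 = 124.60.
Round up → n = 125.

n = 125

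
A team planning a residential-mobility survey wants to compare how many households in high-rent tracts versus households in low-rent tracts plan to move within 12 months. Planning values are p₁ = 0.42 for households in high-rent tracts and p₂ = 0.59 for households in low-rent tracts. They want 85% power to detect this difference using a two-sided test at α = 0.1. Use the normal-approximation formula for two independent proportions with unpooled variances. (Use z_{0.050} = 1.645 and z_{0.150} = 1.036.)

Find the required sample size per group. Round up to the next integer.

n = (z_{α/2} + z_β)² · [p₁(1−p₁) + p₂(1−p₂)] / (p₁ − p₂)²
  = (1.645 + 1.036)² · (0.42·0.58 + 0.59·0.41) / (-0.17)²
  = (2.681)² · (0.2436 + 0.2419) / 0.0289
  = 7.1878 · 0.4855 / 0.0289
  = 120.75
Round up → n = 121 per group.

n = 121 per group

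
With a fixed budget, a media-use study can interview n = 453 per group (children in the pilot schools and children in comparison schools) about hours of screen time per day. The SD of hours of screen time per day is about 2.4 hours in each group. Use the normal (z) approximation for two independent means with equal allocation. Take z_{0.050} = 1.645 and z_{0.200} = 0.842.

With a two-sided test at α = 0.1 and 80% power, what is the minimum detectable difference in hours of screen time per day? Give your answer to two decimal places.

Minimum detectable difference ≈ 0.40 hours

δ = (z_{α/2} + z_β) · √((σ₁²+σ₂²)/n)
  = (1.645 + 0.842) · √(11.52/453)
  = 2.487 · √0.02543
  = 2.487 · 0.1595
  = 0.3966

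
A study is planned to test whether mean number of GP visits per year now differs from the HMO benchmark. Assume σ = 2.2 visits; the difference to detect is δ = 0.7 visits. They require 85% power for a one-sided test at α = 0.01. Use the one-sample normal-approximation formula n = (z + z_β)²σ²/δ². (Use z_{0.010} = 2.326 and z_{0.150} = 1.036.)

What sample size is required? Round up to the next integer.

n = (z_α + z_β)² · σ² / δ²
  = (2.326 + 1.036)² · 2.2² / 0.7²
  = 11.3030 · 4.84 / 0.49
  = 111.65
Round up → n = 112.

n = 112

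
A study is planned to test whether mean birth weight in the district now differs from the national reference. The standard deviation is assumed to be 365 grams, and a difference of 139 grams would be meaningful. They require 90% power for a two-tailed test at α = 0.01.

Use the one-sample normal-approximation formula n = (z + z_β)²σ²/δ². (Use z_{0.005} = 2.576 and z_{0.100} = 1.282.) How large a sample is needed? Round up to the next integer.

n = 103

n = (z_{α/2} + z_β)² · σ² / δ²
  = (2.576 + 1.282)² · 365² / 139²
  = 14.8842 · 133225 / 19321
  = 102.63
Round up → n = 103.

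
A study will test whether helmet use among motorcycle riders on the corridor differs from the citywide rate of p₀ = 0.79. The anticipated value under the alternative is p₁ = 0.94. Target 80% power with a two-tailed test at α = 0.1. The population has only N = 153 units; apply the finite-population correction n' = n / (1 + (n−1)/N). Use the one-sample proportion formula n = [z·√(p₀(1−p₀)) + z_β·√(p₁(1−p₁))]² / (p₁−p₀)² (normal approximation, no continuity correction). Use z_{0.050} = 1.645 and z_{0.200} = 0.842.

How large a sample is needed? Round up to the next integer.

n = [z_{α/2}·√(p₀q₀) + z_β·√(p₁q₁)]² / (p₁ − p₀)²
  = [1.645·√(0.79·0.21) + 0.842·√(0.94·0.06)]² / (0.15)²
  = [1.645·0.4073 + 0.842·0.2375]² / 0.0225
  = [0.8700]² / 0.0225
  = 33.64
Finite-population correction (N = 153): 33.64 / (1 + (33.64 − 1)/153) = 27.72.
Round up → n = 28.

n = 28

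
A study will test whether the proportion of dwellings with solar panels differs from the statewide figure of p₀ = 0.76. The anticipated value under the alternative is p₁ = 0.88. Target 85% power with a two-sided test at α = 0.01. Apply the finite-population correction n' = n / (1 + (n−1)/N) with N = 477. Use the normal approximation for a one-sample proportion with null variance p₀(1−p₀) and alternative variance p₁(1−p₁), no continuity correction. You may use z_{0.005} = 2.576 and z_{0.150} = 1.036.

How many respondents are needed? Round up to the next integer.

n = 111

n = [z_{α/2}·√(p₀q₀) + z_β·√(p₁q₁)]² / (p₁ − p₀)²
  = [2.576·√(0.76·0.24) + 1.036·√(0.88·0.12)]² / (0.12)²
  = [2.576·0.4271 + 1.036·0.3250]² / 0.0144
  = [1.4368]² / 0.0144
  = 143.37
Finite-population correction (N = 477): 143.37 / (1 + (143.37 − 1)/477) = 110.41.
Round up → n = 111.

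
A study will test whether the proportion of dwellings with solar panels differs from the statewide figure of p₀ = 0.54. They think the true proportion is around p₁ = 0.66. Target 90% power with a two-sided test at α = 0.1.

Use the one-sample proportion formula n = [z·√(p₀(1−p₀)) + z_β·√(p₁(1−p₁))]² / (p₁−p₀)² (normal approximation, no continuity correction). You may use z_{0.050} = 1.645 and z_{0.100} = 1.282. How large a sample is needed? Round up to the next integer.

n = [z_{α/2}·√(p₀q₀) + z_β·√(p₁q₁)]² / (p₁ − p₀)²
  = [1.645·√(0.54·0.46) + 1.282·√(0.66·0.34)]² / (0.12)²
  = [1.645·0.4984 + 1.282·0.4737]² / 0.0144
  = [1.4272]² / 0.0144
  = 141.44
Round up → n = 142.

n = 142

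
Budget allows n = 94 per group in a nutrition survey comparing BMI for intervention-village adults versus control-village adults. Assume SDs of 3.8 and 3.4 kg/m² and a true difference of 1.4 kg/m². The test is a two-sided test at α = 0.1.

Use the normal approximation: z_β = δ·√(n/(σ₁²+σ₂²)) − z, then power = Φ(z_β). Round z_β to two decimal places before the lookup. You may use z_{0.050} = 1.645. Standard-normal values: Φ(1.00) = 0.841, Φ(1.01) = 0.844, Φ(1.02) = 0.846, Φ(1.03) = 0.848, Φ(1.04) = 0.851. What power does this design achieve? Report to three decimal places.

z_β = δ·√(n/(σ₁²+σ₂²)) − z_{α/2}
    = 1.4 · √(94/26) − 1.645
    = 1.4 · 1.90142 − 1.645
    = 2.6620 − 1.645 = 1.0170 → 1.02
Power = Φ(1.02) = 0.846.

Power ≈ 0.846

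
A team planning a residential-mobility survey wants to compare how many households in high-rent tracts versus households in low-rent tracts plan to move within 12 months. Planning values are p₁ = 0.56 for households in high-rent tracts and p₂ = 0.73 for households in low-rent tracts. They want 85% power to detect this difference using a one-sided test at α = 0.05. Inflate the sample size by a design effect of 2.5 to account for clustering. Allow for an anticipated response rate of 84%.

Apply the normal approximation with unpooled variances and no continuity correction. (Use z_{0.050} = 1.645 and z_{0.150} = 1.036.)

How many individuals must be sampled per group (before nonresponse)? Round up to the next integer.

n = (z_α + z_β)² · [p₁(1−p₁) + p₂(1−p₂)] / (p₁ − p₂)²
  = (1.645 + 1.036)² · (0.56·0.44 + 0.73·0.27) / (-0.17)²
  = (2.681)² · (0.2464 + 0.1971) / 0.0289
  = 7.1878 · 0.4435 / 0.0289
  = 110.30
Design effect: 2.5 × 110.30 = 275.76.
Adjust for 84% response: 275.76 / 0.84 = 328.28.
Round up → n = 329 per group.

n = 329 per group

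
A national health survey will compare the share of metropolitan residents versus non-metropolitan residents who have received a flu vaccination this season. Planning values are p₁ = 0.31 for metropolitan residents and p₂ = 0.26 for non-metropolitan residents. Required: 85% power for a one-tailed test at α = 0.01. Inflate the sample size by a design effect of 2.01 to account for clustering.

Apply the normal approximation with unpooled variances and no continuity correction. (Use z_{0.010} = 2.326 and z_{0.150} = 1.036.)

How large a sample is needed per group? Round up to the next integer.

n = (z_α + z_β)² · [p₁(1−p₁) + p₂(1−p₂)] / (p₁ − p₂)²
  = (2.326 + 1.036)² · (0.31·0.69 + 0.26·0.74) / (0.05)²
  = (3.362)² · (0.2139 + 0.1924) / 0.0025
  = 11.3030 · 0.4063 / 0.0025
  = 1836.97
Design effect: 2.01 × 1836.97 = 3692.31.
Round up → n = 3693 per group.

n = 3693 per group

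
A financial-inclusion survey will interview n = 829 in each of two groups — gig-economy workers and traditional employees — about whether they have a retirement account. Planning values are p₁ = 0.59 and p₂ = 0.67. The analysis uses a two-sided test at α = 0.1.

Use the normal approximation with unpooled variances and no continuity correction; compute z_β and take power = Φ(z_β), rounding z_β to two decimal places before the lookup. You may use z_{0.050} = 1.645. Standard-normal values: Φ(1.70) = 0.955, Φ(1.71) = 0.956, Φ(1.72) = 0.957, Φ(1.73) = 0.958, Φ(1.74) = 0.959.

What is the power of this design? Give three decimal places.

Power ≈ 0.959

z_β = |p₁−p₂|·√(n/[p₁q₁+p₂q₂]) − z_{α/2}
    = 0.08 · √(829/0.4630) − 1.645
    = 0.08 · 42.3143 − 1.645
    = 3.3851 − 1.645 = 1.7401 → 1.74
Power = Φ(1.74) = 0.959.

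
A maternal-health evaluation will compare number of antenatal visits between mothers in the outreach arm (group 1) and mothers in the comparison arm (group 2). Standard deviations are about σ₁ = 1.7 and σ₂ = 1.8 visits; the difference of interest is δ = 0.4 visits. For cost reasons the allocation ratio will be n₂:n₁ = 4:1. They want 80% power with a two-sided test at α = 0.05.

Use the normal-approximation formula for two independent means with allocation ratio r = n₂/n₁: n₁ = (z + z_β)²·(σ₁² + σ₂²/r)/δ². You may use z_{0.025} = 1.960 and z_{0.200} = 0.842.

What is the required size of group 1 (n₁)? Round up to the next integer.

n₁ = 182

n₁ = (z_{α/2} + z_β)² · (σ₁² + σ₂²/r) / δ²
   = (1.960 + 0.842)² · (1.7² + 1.8²/4) / 0.4²
   = 7.8512 · (2.89 + 0.81) / 0.16
   = 7.8512 · 3.7 / 0.16
   = 181.56
Round up → n₁ = 182; n₂ = r·n₁ = 4 × 182 = 728.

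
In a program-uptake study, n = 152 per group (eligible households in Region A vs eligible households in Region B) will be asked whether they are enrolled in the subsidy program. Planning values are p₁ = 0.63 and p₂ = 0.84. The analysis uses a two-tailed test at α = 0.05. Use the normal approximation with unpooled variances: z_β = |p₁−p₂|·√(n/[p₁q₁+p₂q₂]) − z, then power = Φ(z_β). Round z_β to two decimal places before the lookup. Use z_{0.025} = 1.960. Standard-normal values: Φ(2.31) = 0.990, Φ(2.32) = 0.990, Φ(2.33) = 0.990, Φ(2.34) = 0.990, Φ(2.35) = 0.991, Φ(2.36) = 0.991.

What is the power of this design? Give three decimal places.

z_β = |p₁−p₂|·√(n/[p₁q₁+p₂q₂]) − z_{α/2}
    = 0.21 · √(152/0.3675) − 1.960
    = 0.21 · 20.3373 − 1.960
    = 4.2708 − 1.960 = 2.3108 → 2.31
Power = Φ(2.31) = 0.990.

Power ≈ 0.990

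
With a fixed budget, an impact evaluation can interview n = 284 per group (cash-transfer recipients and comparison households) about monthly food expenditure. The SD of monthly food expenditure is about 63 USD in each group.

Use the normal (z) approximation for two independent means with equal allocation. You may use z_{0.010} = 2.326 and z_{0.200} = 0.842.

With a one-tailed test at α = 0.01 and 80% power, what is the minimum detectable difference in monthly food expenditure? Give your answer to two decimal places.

Minimum detectable difference ≈ 16.75 USD

δ = (z_α + z_β) · √((σ₁²+σ₂²)/n)
  = (2.326 + 0.842) · √(7938/284)
  = 3.168 · √27.9507
  = 3.168 · 5.2868
  = 16.7487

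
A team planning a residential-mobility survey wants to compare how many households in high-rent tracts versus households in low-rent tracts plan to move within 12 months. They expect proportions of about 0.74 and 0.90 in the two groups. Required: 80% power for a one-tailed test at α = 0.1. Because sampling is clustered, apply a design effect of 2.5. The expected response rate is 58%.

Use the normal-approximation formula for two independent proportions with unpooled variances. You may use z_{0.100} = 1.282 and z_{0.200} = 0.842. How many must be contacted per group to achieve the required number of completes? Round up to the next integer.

n = (z_α + z_β)² · [p₁(1−p₁) + p₂(1−p₂)] / (p₁ − p₂)²
  = (1.282 + 0.842)² · (0.74·0.26 + 0.90·0.10) / (-0.16)²
  = (2.124)² · (0.1924 + 0.0900) / 0.0256
  = 4.5114 · 0.2824 / 0.0256
  = 49.77
Design effect: 2.5 × 49.77 = 124.42.
Adjust for 58% response: 124.42 / 0.58 = 214.51.
Round up → n = 215 per group.

n = 215 per group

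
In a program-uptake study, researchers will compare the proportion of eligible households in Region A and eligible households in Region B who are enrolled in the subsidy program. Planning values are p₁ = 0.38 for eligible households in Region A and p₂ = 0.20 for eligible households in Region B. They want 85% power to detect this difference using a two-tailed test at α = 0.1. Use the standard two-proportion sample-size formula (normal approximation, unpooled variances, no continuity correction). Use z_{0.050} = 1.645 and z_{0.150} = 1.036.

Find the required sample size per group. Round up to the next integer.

n = 88 per group

n = (z_{α/2} + z_β)² · [p₁(1−p₁) + p₂(1−p₂)] / (p₁ − p₂)²
  = (1.645 + 1.036)² · (0.38·0.62 + 0.20·0.80) / (0.18)²
  = (2.681)² · (0.2356 + 0.1600) / 0.0324
  = 7.1878 · 0.3956 / 0.0324
  = 87.76
Round up → n = 88 per group.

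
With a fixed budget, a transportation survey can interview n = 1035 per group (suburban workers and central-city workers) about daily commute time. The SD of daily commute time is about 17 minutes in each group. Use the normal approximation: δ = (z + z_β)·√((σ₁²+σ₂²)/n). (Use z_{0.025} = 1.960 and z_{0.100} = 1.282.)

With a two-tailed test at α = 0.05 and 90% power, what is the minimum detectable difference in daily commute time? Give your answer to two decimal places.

Minimum detectable difference ≈ 2.42 minutes

δ = (z_{α/2} + z_β) · √((σ₁²+σ₂²)/n)
  = (1.960 + 1.282) · √(578/1035)
  = 3.242 · √0.55845
  = 3.242 · 0.7473
  = 2.4227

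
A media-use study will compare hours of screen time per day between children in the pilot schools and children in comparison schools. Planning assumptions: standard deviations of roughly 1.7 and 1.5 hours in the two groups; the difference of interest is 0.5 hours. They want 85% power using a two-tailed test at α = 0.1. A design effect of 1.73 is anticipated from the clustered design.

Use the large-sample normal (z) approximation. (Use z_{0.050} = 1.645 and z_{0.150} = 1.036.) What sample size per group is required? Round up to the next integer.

n = (z_{α/2} + z_β)² · (σ₁² + σ₂²) / δ²
  = (1.645 + 1.036)² · (1.7² + 1.5² = 5.14) / 0.5²
  = 7.1878 · 5.14 / 0.25
  = 147.78
Design effect: 1.73 × 147.78 = 255.66.
Round up → n = 256 per group.

n = 256 per group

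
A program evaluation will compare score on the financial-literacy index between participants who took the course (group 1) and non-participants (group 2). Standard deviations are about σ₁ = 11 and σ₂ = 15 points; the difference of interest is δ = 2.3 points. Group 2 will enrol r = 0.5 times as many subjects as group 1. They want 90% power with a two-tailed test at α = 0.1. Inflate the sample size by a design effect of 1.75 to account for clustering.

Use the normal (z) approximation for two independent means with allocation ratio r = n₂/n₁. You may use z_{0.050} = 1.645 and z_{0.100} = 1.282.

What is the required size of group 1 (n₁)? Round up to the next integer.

n₁ = 1619

n₁ = (z_{α/2} + z_β)² · (σ₁² + σ₂²/r) / δ²
   = (1.645 + 1.282)² · (11² + 15²/0.5) / 2.3²
   = 8.5673 · (121 + 450) / 5.29
   = 8.5673 · 571 / 5.29
   = 924.75
Design effect: 1.75 × 924.75 = 1618.32.
Round up → n₁ = 1619; n₂ = r·n₁ = 0.5 × 1619 = 810.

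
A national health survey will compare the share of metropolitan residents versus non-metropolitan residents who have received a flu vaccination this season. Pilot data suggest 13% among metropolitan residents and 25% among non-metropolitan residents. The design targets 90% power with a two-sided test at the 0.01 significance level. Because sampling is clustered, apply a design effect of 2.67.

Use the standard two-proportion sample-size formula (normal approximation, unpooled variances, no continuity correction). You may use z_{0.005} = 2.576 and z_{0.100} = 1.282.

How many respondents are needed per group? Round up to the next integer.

n = (z_{α/2} + z_β)² · [p₁(1−p₁) + p₂(1−p₂)] / (p₁ − p₂)²
  = (2.576 + 1.282)² · (0.13·0.87 + 0.25·0.75) / (-0.12)²
  = (3.858)² · (0.1131 + 0.1875) / 0.0144
  = 14.8842 · 0.3006 / 0.0144
  = 310.71
Design effect: 2.67 × 310.71 = 829.59.
Round up → n = 830 per group.

n = 830 per group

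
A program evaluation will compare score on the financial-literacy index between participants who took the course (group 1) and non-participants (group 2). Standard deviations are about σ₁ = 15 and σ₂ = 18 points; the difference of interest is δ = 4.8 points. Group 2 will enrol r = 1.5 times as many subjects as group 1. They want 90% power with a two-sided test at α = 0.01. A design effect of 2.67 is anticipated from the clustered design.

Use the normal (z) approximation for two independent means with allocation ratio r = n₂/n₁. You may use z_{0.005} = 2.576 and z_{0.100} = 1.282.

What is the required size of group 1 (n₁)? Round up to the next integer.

n₁ = 761

n₁ = (z_{α/2} + z_β)² · (σ₁² + σ₂²/r) / δ²
   = (2.576 + 1.282)² · (15² + 18²/1.5) / 4.8²
   = 14.8842 · (225 + 216) / 23.04
   = 14.8842 · 441 / 23.04
   = 284.89
Design effect: 2.67 × 284.89 = 760.66.
Round up → n₁ = 761; n₂ = r·n₁ = 1.5 × 761 = 1142.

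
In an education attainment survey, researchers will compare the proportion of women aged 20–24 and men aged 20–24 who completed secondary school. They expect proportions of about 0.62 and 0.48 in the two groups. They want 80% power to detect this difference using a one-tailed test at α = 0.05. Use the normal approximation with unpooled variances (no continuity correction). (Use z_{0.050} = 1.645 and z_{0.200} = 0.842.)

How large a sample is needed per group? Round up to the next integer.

n = (z_α + z_β)² · [p₁(1−p₁) + p₂(1−p₂)] / (p₁ − p₂)²
  = (1.645 + 0.842)² · (0.62·0.38 + 0.48·0.52) / (0.14)²
  = (2.487)² · (0.2356 + 0.2496) / 0.0196
  = 6.1852 · 0.4852 / 0.0196
  = 153.11
Round up → n = 154 per group.

n = 154 per group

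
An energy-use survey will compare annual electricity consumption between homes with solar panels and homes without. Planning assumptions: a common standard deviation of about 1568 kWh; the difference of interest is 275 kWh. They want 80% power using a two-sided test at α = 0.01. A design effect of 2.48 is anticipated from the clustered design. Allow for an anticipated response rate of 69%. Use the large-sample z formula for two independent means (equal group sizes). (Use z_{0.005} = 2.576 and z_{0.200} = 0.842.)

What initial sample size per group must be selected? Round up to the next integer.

n = (z_{α/2} + z_β)² · (σ₁² + σ₂²) / δ²
  = (2.576 + 0.842)² · (2·1568² = 4917248) / 275²
  = 11.6827 · 4917248 / 75625
  = 759.63
Design effect: 2.48 × 759.63 = 1883.88.
Adjust for 69% response: 1883.88 / 0.69 = 2730.26.
Round up → n = 2731 per group.

n = 2731 per group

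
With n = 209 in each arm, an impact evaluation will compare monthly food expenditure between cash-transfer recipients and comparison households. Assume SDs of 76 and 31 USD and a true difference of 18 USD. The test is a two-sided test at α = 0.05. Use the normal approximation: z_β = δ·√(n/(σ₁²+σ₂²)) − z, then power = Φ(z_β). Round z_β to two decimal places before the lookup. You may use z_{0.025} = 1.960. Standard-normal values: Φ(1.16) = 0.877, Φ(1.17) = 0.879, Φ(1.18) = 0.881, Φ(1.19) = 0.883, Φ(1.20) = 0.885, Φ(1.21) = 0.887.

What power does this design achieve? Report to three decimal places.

Power ≈ 0.887

z_β = δ·√(n/(σ₁²+σ₂²)) − z_{α/2}
    = 18 · √(209/6737) − 1.960
    = 18 · 0.17613 − 1.960
    = 3.1704 − 1.960 = 1.2104 → 1.21
Power = Φ(1.21) = 0.887.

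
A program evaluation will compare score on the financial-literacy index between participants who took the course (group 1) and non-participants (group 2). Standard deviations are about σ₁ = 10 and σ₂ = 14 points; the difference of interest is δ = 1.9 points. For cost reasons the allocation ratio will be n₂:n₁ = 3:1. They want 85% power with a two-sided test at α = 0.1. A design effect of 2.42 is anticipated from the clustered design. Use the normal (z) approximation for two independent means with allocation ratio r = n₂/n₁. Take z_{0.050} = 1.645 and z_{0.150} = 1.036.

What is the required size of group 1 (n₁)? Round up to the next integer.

n₁ = 797

n₁ = (z_{α/2} + z_β)² · (σ₁² + σ₂²/r) / δ²
   = (1.645 + 1.036)² · (10² + 14²/3) / 1.9²
   = 7.1878 · (100 + 65.3333) / 3.61
   = 7.1878 · 165.3333 / 3.61
   = 329.19
Design effect: 2.42 × 329.19 = 796.64.
Round up → n₁ = 797; n₂ = r·n₁ = 3 × 797 = 2391.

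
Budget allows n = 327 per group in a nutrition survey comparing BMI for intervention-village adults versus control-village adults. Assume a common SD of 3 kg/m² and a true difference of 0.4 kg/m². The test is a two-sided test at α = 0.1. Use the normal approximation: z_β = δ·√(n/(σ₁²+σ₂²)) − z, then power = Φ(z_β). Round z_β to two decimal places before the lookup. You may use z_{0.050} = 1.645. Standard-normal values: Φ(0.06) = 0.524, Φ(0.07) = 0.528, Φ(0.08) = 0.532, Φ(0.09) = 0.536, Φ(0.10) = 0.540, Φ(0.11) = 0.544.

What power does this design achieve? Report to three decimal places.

z_β = δ·√(n/(σ₁²+σ₂²)) − z_{α/2}
    = 0.4 · √(327/18) − 1.645
    = 0.4 · 4.26224 − 1.645
    = 1.7049 − 1.645 = 0.0599 → 0.06
Power = Φ(0.06) = 0.524.

Power ≈ 0.524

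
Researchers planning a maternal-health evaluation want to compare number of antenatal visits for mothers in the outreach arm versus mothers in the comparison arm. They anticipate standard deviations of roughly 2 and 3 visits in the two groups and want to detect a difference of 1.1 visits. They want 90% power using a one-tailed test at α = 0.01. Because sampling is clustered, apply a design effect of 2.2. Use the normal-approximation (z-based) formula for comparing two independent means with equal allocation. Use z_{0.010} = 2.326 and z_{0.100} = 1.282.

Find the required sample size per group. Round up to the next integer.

n = 308 per group

n = (z_α + z_β)² · (σ₁² + σ₂²) / δ²
  = (2.326 + 1.282)² · (2² + 3² = 13) / 1.1²
  = 13.0177 · 13 / 1.21
  = 139.86
Design effect: 2.2 × 139.86 = 307.69.
Round up → n = 308 per group.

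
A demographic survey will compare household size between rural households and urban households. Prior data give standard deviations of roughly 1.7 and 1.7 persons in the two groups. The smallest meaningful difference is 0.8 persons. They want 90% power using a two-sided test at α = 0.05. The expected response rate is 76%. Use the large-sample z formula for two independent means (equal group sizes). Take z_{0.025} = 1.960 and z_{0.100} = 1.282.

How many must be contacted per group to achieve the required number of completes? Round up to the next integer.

n = 125 per group

n = (z_{α/2} + z_β)² · (σ₁² + σ₂²) / δ²
  = (1.960 + 1.282)² · (1.7² + 1.7² = 5.78) / 0.8²
  = 10.5106 · 5.78 / 0.64
  = 94.92
Adjust for 76% response: 94.92 / 0.76 = 124.90.
Round up → n = 125 per group.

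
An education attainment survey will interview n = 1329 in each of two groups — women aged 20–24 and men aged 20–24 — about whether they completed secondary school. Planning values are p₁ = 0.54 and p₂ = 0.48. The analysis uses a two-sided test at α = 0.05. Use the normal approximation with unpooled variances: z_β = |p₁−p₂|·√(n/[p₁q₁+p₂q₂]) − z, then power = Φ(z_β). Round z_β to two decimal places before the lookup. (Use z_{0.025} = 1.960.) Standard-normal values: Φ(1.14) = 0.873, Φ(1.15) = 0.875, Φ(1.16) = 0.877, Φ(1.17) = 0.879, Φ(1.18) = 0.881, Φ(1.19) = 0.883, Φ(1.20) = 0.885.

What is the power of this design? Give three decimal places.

Power ≈ 0.873

z_β = |p₁−p₂|·√(n/[p₁q₁+p₂q₂]) − z_{α/2}
    = 0.06 · √(1329/0.4980) − 1.960
    = 0.06 · 51.6592 − 1.960
    = 3.0996 − 1.960 = 1.1396 → 1.14
Power = Φ(1.14) = 0.873.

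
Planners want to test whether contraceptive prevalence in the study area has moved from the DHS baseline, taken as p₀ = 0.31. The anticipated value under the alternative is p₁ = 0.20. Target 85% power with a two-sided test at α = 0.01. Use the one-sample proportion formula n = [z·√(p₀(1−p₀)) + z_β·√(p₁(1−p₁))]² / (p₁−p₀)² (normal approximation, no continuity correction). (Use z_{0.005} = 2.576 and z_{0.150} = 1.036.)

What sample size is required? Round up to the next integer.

n = [z_{α/2}·√(p₀q₀) + z_β·√(p₁q₁)]² / (p₁ − p₀)²
  = [2.576·√(0.31·0.69) + 1.036·√(0.20·0.80)]² / (-0.11)²
  = [2.576·0.4625 + 1.036·0.4000]² / 0.0121
  = [1.6058]² / 0.0121
  = 213.10
Round up → n = 214.

n = 214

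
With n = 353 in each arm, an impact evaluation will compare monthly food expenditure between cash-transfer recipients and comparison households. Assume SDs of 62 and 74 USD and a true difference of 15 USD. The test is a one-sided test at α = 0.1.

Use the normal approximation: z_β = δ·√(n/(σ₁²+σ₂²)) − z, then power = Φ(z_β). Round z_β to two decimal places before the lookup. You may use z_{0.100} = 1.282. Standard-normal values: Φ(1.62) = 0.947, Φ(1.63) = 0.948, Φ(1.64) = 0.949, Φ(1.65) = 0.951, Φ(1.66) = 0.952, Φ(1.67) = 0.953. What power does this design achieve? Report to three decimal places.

Power ≈ 0.949

z_β = δ·√(n/(σ₁²+σ₂²)) − z_α
    = 15 · √(353/9320) − 1.282
    = 15 · 0.19462 − 1.282
    = 2.9192 − 1.282 = 1.6372 → 1.64
Power = Φ(1.64) = 0.949.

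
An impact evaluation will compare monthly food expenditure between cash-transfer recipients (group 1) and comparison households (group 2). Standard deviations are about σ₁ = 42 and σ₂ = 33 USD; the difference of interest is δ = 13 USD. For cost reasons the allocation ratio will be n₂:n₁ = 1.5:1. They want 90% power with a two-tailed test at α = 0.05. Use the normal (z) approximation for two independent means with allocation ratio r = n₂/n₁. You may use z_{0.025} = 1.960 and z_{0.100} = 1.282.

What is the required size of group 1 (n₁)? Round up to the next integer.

n₁ = (z_{α/2} + z_β)² · (σ₁² + σ₂²/r) / δ²
   = (1.960 + 1.282)² · (42² + 33²/1.5) / 13²
   = 10.5106 · (1764 + 726) / 169
   = 10.5106 · 2490 / 169
   = 154.86
Round up → n₁ = 155; n₂ = r·n₁ = 1.5 × 155 = 233.

n₁ = 155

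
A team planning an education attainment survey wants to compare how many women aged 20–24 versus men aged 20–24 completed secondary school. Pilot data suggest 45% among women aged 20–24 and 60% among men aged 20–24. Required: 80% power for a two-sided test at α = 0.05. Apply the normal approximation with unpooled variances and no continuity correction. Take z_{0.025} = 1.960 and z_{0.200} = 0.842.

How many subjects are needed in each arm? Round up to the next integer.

n = 171 per group

n = (z_{α/2} + z_β)² · [p₁(1−p₁) + p₂(1−p₂)] / (p₁ − p₂)²
  = (1.960 + 0.842)² · (0.45·0.55 + 0.60·0.40) / (-0.15)²
  = (2.802)² · (0.2475 + 0.2400) / 0.0225
  = 7.8512 · 0.4875 / 0.0225
  = 170.11
Round up → n = 171 per group.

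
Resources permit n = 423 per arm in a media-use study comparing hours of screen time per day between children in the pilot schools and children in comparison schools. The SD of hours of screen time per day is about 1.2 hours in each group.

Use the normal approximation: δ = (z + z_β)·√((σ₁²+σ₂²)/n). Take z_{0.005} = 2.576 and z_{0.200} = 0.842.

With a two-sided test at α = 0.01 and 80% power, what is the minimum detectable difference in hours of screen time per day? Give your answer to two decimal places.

Minimum detectable difference ≈ 0.28 hours

δ = (z_{α/2} + z_β) · √((σ₁²+σ₂²)/n)
  = (2.576 + 0.842) · √(2.88/423)
  = 3.418 · √0.00681
  = 3.418 · 0.0825
  = 0.2820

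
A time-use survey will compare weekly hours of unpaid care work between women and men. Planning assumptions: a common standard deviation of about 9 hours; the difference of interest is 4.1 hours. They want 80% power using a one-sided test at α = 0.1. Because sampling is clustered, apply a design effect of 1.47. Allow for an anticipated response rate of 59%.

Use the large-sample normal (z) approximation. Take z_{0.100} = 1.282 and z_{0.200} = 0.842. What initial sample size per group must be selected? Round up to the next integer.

n = 109 per group

n = (z_α + z_β)² · (σ₁² + σ₂²) / δ²
  = (1.282 + 0.842)² · (2·9² = 162) / 4.1²
  = 4.5114 · 162 / 16.81
  = 43.48
Design effect: 1.47 × 43.48 = 63.91.
Adjust for 59% response: 63.91 / 0.59 = 108.32.
Round up → n = 109 per group.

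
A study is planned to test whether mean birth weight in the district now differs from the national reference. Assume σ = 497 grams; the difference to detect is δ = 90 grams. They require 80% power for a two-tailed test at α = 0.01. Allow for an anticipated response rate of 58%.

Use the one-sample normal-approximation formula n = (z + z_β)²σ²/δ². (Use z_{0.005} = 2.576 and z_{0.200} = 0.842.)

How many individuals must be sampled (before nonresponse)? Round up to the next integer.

n = 615

n = (z_{α/2} + z_β)² · σ² / δ²
  = (2.576 + 0.842)² · 497² / 90²
  = 11.6827 · 247009 / 8100
  = 356.26
Adjust for 58% response: 356.26 / 0.58 = 614.25.
Round up → n = 615.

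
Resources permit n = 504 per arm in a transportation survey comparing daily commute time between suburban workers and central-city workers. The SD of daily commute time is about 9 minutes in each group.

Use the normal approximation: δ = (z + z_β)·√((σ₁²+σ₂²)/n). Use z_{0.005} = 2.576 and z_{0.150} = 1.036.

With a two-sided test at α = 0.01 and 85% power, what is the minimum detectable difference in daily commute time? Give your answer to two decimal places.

δ = (z_{α/2} + z_β) · √((σ₁²+σ₂²)/n)
  = (2.576 + 1.036) · √(162/504)
  = 3.612 · √0.32143
  = 3.612 · 0.5669
  = 2.0478

Minimum detectable difference ≈ 2.05 minutes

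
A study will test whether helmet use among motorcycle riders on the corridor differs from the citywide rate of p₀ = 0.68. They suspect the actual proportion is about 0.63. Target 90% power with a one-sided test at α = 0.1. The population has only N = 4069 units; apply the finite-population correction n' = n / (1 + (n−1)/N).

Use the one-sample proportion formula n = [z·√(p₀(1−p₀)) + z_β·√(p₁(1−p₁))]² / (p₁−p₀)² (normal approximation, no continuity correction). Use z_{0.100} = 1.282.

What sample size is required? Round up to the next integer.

n = 518

n = [z_α·√(p₀q₀) + z_β·√(p₁q₁)]² / (p₁ − p₀)²
  = [1.282·√(0.68·0.32) + 1.282·√(0.63·0.37)]² / (-0.05)²
  = [1.282·0.4665 + 1.282·0.4828]² / 0.0025
  = [1.2170]² / 0.0025
  = 592.41
Finite-population correction (N = 4069): 592.41 / (1 + (592.41 − 1)/4069) = 517.24.
Round up → n = 518.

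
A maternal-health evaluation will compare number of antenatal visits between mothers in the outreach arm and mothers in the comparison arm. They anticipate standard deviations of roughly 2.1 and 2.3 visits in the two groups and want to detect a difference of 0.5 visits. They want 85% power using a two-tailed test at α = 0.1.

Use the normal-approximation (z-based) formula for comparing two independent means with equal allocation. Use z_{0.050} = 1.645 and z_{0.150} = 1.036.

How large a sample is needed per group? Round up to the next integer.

n = (z_{α/2} + z_β)² · (σ₁² + σ₂²) / δ²
  = (1.645 + 1.036)² · (2.1² + 2.3² = 9.7) / 0.5²
  = 7.1878 · 9.7 / 0.25
  = 278.89
Round up → n = 279 per group.

n = 279 per group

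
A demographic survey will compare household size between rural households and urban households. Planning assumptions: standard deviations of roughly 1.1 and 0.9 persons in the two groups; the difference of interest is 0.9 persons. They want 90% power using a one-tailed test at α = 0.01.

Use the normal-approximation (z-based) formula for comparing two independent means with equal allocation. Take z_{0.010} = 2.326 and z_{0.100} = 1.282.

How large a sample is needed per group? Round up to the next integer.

n = 33 per group

n = (z_α + z_β)² · (σ₁² + σ₂²) / δ²
  = (2.326 + 1.282)² · (1.1² + 0.9² = 2.02) / 0.9²
  = 13.0177 · 2.02 / 0.81
  = 32.46
Round up → n = 33 per group.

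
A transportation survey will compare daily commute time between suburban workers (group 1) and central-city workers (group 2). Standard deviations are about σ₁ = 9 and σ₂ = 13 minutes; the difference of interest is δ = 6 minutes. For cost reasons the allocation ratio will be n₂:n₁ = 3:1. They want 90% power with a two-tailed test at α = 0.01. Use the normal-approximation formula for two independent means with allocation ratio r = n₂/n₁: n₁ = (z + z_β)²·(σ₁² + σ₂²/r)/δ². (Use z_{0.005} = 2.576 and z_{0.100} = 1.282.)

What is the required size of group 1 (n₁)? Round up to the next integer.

n₁ = (z_{α/2} + z_β)² · (σ₁² + σ₂²/r) / δ²
   = (2.576 + 1.282)² · (9² + 13²/3) / 6²
   = 14.8842 · (81 + 56.3333) / 36
   = 14.8842 · 137.3333 / 36
   = 56.78
Round up → n₁ = 57; n₂ = r·n₁ = 3 × 57 = 171.

n₁ = 57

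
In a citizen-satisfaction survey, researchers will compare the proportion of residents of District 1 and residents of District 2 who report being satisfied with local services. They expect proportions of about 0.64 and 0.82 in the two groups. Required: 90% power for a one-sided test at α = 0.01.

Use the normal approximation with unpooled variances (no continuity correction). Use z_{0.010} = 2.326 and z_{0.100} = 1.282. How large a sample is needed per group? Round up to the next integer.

n = (z_α + z_β)² · [p₁(1−p₁) + p₂(1−p₂)] / (p₁ − p₂)²
  = (2.326 + 1.282)² · (0.64·0.36 + 0.82·0.18) / (-0.18)²
  = (3.608)² · (0.2304 + 0.1476) / 0.0324
  = 13.0177 · 0.3780 / 0.0324
  = 151.87
Round up → n = 152 per group.

n = 152 per group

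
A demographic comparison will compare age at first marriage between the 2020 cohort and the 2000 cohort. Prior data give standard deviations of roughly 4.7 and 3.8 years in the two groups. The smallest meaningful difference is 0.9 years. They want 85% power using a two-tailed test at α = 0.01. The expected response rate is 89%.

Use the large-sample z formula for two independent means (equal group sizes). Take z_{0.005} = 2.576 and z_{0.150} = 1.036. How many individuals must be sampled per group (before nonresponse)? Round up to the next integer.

n = (z_{α/2} + z_β)² · (σ₁² + σ₂²) / δ²
  = (2.576 + 1.036)² · (4.7² + 3.8² = 36.53) / 0.9²
  = 13.0465 · 36.53 / 0.81
  = 588.38
Adjust for 89% response: 588.38 / 0.89 = 661.10.
Round up → n = 662 per group.

n = 662 per group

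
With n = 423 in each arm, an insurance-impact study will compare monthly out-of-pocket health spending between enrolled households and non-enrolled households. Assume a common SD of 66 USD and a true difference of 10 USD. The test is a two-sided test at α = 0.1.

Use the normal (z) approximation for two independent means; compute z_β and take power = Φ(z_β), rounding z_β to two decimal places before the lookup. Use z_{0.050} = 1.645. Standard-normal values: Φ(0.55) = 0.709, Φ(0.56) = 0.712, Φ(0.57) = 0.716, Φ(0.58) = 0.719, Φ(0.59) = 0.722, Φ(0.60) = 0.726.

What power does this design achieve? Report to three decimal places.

z_β = δ·√(n/(σ₁²+σ₂²)) − z_{α/2}
    = 10 · √(423/8712) − 1.645
    = 10 · 0.22035 − 1.645
    = 2.2035 − 1.645 = 0.5585 → 0.56
Power = Φ(0.56) = 0.712.

Power ≈ 0.712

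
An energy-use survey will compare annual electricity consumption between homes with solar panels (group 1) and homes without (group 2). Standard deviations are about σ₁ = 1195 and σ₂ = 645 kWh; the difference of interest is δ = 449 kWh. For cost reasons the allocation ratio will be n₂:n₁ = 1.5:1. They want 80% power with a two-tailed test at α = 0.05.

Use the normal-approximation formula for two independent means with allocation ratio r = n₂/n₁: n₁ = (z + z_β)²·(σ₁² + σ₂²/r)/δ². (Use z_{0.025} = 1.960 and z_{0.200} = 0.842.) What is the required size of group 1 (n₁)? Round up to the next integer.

n₁ = 67

n₁ = (z_{α/2} + z_β)² · (σ₁² + σ₂²/r) / δ²
   = (1.960 + 0.842)² · (1195² + 645²/1.5) / 449²
   = 7.8512 · (1428025 + 277350) / 201601
   = 7.8512 · 1705375 / 201601
   = 66.41
Round up → n₁ = 67; n₂ = r·n₁ = 1.5 × 67 = 101.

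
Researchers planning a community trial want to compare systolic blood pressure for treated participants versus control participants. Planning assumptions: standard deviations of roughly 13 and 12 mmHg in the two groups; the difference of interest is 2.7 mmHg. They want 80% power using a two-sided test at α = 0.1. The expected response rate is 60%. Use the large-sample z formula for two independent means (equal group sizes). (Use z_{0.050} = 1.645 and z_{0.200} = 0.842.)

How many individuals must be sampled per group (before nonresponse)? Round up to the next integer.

n = (z_{α/2} + z_β)² · (σ₁² + σ₂²) / δ²
  = (1.645 + 0.842)² · (13² + 12² = 313) / 2.7²
  = 6.1852 · 313 / 7.29
  = 265.56
Adjust for 60% response: 265.56 / 0.60 = 442.61.
Round up → n = 443 per group.

n = 443 per group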